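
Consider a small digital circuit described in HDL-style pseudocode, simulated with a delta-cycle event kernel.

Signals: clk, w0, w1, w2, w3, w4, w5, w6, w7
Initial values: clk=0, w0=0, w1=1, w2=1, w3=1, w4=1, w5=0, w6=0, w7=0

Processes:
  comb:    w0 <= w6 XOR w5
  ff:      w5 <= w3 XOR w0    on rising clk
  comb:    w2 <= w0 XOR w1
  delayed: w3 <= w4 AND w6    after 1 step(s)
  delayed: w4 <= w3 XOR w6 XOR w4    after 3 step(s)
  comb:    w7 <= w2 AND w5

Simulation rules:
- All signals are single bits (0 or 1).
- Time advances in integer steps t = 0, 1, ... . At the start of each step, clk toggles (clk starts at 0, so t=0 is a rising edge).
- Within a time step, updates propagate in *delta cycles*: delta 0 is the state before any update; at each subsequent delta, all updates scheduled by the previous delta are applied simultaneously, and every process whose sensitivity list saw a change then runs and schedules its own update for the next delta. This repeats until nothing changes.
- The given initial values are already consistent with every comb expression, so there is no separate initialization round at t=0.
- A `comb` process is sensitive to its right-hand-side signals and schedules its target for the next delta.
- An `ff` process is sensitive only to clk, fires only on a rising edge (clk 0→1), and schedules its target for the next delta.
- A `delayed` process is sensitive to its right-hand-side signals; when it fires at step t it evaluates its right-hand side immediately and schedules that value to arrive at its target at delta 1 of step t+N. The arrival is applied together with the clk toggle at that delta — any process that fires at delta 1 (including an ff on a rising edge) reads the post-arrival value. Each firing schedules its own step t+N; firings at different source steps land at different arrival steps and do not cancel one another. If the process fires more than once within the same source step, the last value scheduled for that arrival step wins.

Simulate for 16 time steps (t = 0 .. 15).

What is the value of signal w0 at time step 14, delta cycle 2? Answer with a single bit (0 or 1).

1

[bits: w4,w0,w5,w2,w7,clk,w3,w1,w6]
t=0: Δ0=100100110 Δ1=100101110 Δ2=101101110 Δ3=111111110 Δ4=111011110 Δ5=111001110 | 5Δ
t=1: Δ0=111001110 Δ1=111000110 | 1Δ
t=2: Δ0=111000110 Δ1=111001110 Δ2=110001110 Δ3=100001110 Δ4=100101110 | 4Δ
t=3: Δ0=100101110 Δ1=100100110 | 1Δ
t=4: Δ0=100100110 Δ1=100101110 Δ2=101101110 Δ3=111111110 Δ4=111011110 Δ5=111001110 | 5Δ
t=5: Δ0=111001110 Δ1=111000110 | 1Δ
t=6: Δ0=111000110 Δ1=111001110 Δ2=110001110 Δ3=100001110 Δ4=100101110 | 4Δ
t=7: Δ0=100101110 Δ1=100100110 | 1Δ
t=8: Δ0=100100110 Δ1=100101110 Δ2=101101110 Δ3=111111110 Δ4=111011110 Δ5=111001110 | 5Δ
t=9: Δ0=111001110 Δ1=111000110 | 1Δ
t=10: Δ0=111000110 Δ1=111001110 Δ2=110001110 Δ3=100001110 Δ4=100101110 | 4Δ
t=11: Δ0=100101110 Δ1=100100110 | 1Δ
t=12: Δ0=100100110 Δ1=100101110 Δ2=101101110 Δ3=111111110 Δ4=111011110 Δ5=111001110 | 5Δ
t=13: Δ0=111001110 Δ1=111000110 | 1Δ
t=14: Δ0=111000110 Δ1=111001110 Δ2=110001110 Δ3=100001110 Δ4=100101110 | 4Δ
t=15: Δ0=100101110 Δ1=100100110 | 1Δ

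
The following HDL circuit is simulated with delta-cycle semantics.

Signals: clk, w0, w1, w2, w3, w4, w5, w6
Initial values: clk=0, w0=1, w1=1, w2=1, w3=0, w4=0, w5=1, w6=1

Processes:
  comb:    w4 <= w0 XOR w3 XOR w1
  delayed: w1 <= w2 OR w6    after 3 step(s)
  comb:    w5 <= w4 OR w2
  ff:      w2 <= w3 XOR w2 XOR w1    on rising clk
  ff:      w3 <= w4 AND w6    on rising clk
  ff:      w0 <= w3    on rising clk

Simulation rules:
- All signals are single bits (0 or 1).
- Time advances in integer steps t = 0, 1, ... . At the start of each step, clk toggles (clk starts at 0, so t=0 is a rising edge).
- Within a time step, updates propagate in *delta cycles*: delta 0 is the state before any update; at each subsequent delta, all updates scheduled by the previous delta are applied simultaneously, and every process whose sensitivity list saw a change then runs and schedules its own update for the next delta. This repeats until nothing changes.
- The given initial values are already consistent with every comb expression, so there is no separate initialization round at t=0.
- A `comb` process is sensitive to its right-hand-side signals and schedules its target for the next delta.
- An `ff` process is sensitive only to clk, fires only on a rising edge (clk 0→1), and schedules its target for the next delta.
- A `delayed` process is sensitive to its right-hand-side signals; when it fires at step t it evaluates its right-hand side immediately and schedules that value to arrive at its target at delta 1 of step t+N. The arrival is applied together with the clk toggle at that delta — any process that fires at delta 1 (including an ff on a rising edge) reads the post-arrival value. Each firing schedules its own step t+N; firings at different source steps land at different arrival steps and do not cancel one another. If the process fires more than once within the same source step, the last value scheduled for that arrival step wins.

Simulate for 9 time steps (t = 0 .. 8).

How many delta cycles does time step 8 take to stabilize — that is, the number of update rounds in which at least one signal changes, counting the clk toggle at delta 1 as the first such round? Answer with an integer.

3

t=0 Δ0: w1=1 w4=0 w2=1 w0=1 w6=1 w3=0 clk=0 w5=1
  Δ1: clk:0→1
  Δ2: w2:1→0, w0:1→0
  Δ3: w4:0→1, w5:1→0
  Δ4: w5:0→1
  (4Δ to stable)
t=1 Δ0: w1=1 w4=1 w2=0 w0=0 w6=1 w3=0 clk=1 w5=1
  Δ1: clk:1→0
  (1Δ to stable)
t=2 Δ0: w1=1 w4=1 w2=0 w0=0 w6=1 w3=0 clk=0 w5=1
  Δ1: clk:0→1
  Δ2: w2:0→1, w3:0→1
  Δ3: w4:1→0
  (3Δ to stable)
t=3 Δ0: w1=1 w4=0 w2=1 w0=0 w6=1 w3=1 clk=1 w5=1
  Δ1: clk:1→0
  (1Δ to stable)
t=4 Δ0: w1=1 w4=0 w2=1 w0=0 w6=1 w3=1 clk=0 w5=1
  Δ1: clk:0→1
  Δ2: w0:0→1, w3:1→0
  (2Δ to stable)
t=5 Δ0: w1=1 w4=0 w2=1 w0=1 w6=1 w3=0 clk=1 w5=1
  Δ1: clk:1→0
  (1Δ to stable)
t=6 Δ0: w1=1 w4=0 w2=1 w0=1 w6=1 w3=0 clk=0 w5=1
  Δ1: clk:0→1
  Δ2: w2:1→0, w0:1→0
  Δ3: w4:0→1, w5:1→0
  Δ4: w5:0→1
  (4Δ to stable)
t=7 Δ0: w1=1 w4=1 w2=0 w0=0 w6=1 w3=0 clk=1 w5=1
  Δ1: clk:1→0
  (1Δ to stable)
t=8 Δ0: w1=1 w4=1 w2=0 w0=0 w6=1 w3=0 clk=0 w5=1
  Δ1: clk:0→1
  Δ2: w2:0→1, w3:0→1
  Δ3: w4:1→0
  (3Δ to stable)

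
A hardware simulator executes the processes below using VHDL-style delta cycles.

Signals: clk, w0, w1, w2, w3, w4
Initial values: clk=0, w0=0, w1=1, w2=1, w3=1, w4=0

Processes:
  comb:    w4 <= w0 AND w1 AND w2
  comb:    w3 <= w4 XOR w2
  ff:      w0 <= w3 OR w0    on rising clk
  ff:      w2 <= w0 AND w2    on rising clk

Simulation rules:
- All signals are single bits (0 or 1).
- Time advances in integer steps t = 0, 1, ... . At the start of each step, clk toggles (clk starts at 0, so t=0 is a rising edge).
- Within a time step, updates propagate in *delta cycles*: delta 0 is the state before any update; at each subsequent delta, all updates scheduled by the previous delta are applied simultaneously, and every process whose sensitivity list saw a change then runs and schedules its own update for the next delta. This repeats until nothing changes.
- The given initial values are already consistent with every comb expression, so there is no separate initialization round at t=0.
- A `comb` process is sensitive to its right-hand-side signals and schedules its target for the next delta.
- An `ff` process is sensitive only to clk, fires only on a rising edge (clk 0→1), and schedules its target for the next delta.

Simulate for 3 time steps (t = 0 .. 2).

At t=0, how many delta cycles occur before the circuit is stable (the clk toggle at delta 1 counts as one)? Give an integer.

t=0 Δ0: w3=1 clk=0 w4=0 w0=0 w2=1 w1=1
  Δ1: clk:0→1
  Δ2: w0:0→1, w2:1→0
  Δ3: w3:1→0
  (3Δ to stable)
t=1 Δ0: w3=0 clk=1 w4=0 w0=1 w2=0 w1=1
  Δ1: clk:1→0
  (1Δ to stable)
t=2 Δ0: w3=0 clk=0 w4=0 w0=1 w2=0 w1=1
  Δ1: clk:0→1
  (1Δ to stable)

3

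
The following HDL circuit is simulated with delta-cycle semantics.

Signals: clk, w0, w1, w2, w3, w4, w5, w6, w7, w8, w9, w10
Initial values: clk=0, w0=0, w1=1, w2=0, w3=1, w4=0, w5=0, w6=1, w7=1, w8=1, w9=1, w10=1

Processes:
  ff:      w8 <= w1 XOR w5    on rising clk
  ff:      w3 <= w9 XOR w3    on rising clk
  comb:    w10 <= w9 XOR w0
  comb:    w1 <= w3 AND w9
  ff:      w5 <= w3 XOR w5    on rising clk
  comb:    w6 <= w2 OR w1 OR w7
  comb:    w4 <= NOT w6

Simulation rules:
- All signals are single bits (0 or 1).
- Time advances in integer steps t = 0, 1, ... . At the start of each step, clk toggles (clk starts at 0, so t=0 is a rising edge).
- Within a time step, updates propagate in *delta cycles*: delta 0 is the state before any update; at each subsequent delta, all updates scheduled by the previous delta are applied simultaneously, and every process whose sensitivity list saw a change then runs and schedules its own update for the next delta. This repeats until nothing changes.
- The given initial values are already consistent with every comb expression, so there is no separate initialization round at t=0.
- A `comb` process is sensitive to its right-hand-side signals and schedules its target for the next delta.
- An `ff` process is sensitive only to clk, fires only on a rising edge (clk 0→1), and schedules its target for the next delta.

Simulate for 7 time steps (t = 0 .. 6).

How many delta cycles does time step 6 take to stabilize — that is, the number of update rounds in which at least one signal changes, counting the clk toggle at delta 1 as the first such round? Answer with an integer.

3

[bits: w2,w0,w9,w5,w10,w3,w4,w8,w1,clk,w7,w6]
t=0: Δ0=001011011011 Δ1=001011011111 Δ2=001110011111 Δ3=001110010111 | 3Δ
t=1: Δ0=001110010111 Δ1=001110010011 | 1Δ
t=2: Δ0=001110010011 Δ1=001110010111 Δ2=001111010111 Δ3=001111011111 | 3Δ
t=3: Δ0=001111011111 Δ1=001111011011 | 1Δ
t=4: Δ0=001111011011 Δ1=001111011111 Δ2=001010001111 Δ3=001010000111 | 3Δ
t=5: Δ0=001010000111 Δ1=001010000011 | 1Δ
t=6: Δ0=001010000011 Δ1=001010000111 Δ2=001011000111 Δ3=001011001111 | 3Δ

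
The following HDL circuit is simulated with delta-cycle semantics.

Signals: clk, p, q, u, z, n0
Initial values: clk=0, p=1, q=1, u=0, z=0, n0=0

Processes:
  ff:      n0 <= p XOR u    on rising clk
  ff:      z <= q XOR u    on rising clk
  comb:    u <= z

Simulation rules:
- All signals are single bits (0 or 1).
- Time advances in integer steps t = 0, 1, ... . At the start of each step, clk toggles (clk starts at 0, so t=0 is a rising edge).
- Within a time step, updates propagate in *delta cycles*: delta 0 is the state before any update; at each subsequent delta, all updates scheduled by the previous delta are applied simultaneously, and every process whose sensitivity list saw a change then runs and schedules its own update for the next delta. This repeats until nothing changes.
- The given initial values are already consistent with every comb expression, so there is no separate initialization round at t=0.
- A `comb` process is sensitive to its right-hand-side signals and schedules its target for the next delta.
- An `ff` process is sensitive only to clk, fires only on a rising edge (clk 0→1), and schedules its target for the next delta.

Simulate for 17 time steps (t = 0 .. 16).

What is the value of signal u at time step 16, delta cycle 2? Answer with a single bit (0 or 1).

[bits: clk,z,p,q,u,n0]
t=0: Δ0=001100 Δ1=101100 Δ2=111101 Δ3=111111 | 3Δ
t=1: Δ0=111111 Δ1=011111 | 1Δ
t=2: Δ0=011111 Δ1=111111 Δ2=101110 Δ3=101100 | 3Δ
t=3: Δ0=101100 Δ1=001100 | 1Δ
t=4: Δ0=001100 Δ1=101100 Δ2=111101 Δ3=111111 | 3Δ
t=5: Δ0=111111 Δ1=011111 | 1Δ
t=6: Δ0=011111 Δ1=111111 Δ2=101110 Δ3=101100 | 3Δ
t=7: Δ0=101100 Δ1=001100 | 1Δ
t=8: Δ0=001100 Δ1=101100 Δ2=111101 Δ3=111111 | 3Δ
t=9: Δ0=111111 Δ1=011111 | 1Δ
t=10: Δ0=011111 Δ1=111111 Δ2=101110 Δ3=101100 | 3Δ
t=11: Δ0=101100 Δ1=001100 | 1Δ
t=12: Δ0=001100 Δ1=101100 Δ2=111101 Δ3=111111 | 3Δ
t=13: Δ0=111111 Δ1=011111 | 1Δ
t=14: Δ0=011111 Δ1=111111 Δ2=101110 Δ3=101100 | 3Δ
t=15: Δ0=101100 Δ1=001100 | 1Δ
t=16: Δ0=001100 Δ1=101100 Δ2=111101 Δ3=111111 | 3Δ

0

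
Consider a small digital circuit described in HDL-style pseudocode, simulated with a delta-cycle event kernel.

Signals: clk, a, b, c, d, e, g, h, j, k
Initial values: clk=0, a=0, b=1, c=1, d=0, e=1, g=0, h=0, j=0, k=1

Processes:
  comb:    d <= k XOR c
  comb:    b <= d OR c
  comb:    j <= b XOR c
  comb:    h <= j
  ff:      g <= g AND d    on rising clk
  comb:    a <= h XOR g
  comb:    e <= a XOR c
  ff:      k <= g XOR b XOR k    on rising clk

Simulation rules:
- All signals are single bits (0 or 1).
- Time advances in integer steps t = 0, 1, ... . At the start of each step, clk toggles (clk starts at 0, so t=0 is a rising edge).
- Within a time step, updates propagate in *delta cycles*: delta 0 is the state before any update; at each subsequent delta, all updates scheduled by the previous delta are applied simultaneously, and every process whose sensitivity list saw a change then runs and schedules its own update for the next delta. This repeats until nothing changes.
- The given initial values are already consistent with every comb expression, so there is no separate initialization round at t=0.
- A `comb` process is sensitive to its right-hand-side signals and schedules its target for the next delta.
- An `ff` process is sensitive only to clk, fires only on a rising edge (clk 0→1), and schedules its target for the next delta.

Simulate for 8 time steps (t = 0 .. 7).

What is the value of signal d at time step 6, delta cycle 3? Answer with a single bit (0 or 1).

[bits: c,g,e,clk,a,j,d,k,h,b]
t=0: Δ0=1010000101 Δ1=1011000101 Δ2=1011000001 Δ3=1011001001 | 3Δ
t=1: Δ0=1011001001 Δ1=1010001001 | 1Δ
t=2: Δ0=1010001001 Δ1=1011001001 Δ2=1011001101 Δ3=1011000101 | 3Δ
t=3: Δ0=1011000101 Δ1=1010000101 | 1Δ
t=4: Δ0=1010000101 Δ1=1011000101 Δ2=1011000001 Δ3=1011001001 | 3Δ
t=5: Δ0=1011001001 Δ1=1010001001 | 1Δ
t=6: Δ0=1010001001 Δ1=1011001001 Δ2=1011001101 Δ3=1011000101 | 3Δ
t=7: Δ0=1011000101 Δ1=1010000101 | 1Δ

0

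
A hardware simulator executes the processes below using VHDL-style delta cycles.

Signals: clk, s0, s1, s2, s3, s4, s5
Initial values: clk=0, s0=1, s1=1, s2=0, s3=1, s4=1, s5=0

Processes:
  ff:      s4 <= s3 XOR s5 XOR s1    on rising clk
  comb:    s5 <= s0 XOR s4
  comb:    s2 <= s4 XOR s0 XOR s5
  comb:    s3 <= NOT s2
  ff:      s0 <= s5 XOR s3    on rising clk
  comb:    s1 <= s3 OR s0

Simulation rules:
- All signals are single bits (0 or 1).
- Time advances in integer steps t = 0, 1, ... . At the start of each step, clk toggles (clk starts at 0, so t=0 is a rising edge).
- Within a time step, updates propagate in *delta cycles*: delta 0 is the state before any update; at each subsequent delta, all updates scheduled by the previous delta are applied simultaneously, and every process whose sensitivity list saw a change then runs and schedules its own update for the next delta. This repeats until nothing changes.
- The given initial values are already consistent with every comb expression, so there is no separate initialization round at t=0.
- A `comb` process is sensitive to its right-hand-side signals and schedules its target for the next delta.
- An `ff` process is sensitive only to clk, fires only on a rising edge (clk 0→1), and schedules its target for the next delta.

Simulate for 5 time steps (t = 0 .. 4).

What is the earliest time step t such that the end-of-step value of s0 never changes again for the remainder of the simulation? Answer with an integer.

[bits: s5,clk,s0,s3,s4,s1,s2]
t=0: Δ0=0011110 Δ1=0111110 Δ2=0111010 Δ3=1111011 Δ4=1110010 Δ5=1111010 | 5Δ
t=1: Δ0=1111010 Δ1=1011010 | 1Δ
t=2: Δ0=1011010 Δ1=1111010 Δ2=1101110 | 2Δ
t=3: Δ0=1101110 Δ1=1001110 | 1Δ
t=4: Δ0=1001110 Δ1=1101110 | 1Δ

2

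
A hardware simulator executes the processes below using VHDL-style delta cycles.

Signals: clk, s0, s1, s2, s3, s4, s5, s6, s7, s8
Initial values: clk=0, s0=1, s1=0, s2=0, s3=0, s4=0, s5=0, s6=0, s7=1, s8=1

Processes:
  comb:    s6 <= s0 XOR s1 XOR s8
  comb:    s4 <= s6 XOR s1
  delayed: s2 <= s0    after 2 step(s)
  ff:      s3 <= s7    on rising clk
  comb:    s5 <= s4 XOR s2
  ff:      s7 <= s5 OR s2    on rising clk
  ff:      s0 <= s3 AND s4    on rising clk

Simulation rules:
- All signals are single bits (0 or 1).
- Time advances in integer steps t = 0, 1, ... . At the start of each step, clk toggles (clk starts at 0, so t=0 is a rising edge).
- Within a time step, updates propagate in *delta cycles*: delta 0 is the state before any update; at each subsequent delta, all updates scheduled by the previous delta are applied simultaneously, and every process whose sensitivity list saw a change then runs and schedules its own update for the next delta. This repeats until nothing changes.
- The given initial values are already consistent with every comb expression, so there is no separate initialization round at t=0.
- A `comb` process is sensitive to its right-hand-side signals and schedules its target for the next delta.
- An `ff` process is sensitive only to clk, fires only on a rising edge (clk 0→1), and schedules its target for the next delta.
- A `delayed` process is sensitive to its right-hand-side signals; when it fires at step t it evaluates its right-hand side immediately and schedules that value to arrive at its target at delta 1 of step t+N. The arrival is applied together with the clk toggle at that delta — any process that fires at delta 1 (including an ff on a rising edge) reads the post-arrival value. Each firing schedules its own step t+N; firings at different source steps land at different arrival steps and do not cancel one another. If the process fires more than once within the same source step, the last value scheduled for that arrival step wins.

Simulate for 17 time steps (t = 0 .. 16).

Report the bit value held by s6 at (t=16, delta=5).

0

t=0 Δ0: s7=1 clk=0 s0=1 s3=0 s8=1 s6=0 s1=0 s5=0 s2=0 s4=0
  Δ1: clk:0→1
  Δ2: s7:1→0, s0:1→0, s3:0→1
  Δ3: s6:0→1
  Δ4: s4:0→1
  Δ5: s5:0→1
  (5Δ to stable)
t=1 Δ0: s7=0 clk=1 s0=0 s3=1 s8=1 s6=1 s1=0 s5=1 s2=0 s4=1
  Δ1: clk:1→0
  (1Δ to stable)
t=2 Δ0: s7=0 clk=0 s0=0 s3=1 s8=1 s6=1 s1=0 s5=1 s2=0 s4=1
  Δ1: clk:0→1
  Δ2: s7:0→1, s0:0→1, s3:1→0
  Δ3: s6:1→0
  Δ4: s4:1→0
  Δ5: s5:1→0
  (5Δ to stable)
t=3 Δ0: s7=1 clk=1 s0=1 s3=0 s8=1 s6=0 s1=0 s5=0 s2=0 s4=0
  Δ1: clk:1→0
  (1Δ to stable)
t=4 Δ0: s7=1 clk=0 s0=1 s3=0 s8=1 s6=0 s1=0 s5=0 s2=0 s4=0
  Δ1: clk:0→1, s2:0→1
  Δ2: s0:1→0, s3:0→1, s5:0→1
  Δ3: s6:0→1
  Δ4: s4:0→1
  Δ5: s5:1→0
  (5Δ to stable)
t=5 Δ0: s7=1 clk=1 s0=0 s3=1 s8=1 s6=1 s1=0 s5=0 s2=1 s4=1
  Δ1: clk:1→0
  (1Δ to stable)
t=6 Δ0: s7=1 clk=0 s0=0 s3=1 s8=1 s6=1 s1=0 s5=0 s2=1 s4=1
  Δ1: clk:0→1, s2:1→0
  Δ2: s7:1→0, s0:0→1, s5:0→1
  Δ3: s6:1→0
  Δ4: s4:1→0
  Δ5: s5:1→0
  (5Δ to stable)
t=7 Δ0: s7=0 clk=1 s0=1 s3=1 s8=1 s6=0 s1=0 s5=0 s2=0 s4=0
  Δ1: clk:1→0
  (1Δ to stable)
t=8 Δ0: s7=0 clk=0 s0=1 s3=1 s8=1 s6=0 s1=0 s5=0 s2=0 s4=0
  Δ1: clk:0→1, s2:0→1
  Δ2: s7:0→1, s0:1→0, s3:1→0, s5:0→1
  Δ3: s6:0→1
  Δ4: s4:0→1
  Δ5: s5:1→0
  (5Δ to stable)
t=9 Δ0: s7=1 clk=1 s0=0 s3=0 s8=1 s6=1 s1=0 s5=0 s2=1 s4=1
  Δ1: clk:1→0
  (1Δ to stable)
t=10 Δ0: s7=1 clk=0 s0=0 s3=0 s8=1 s6=1 s1=0 s5=0 s2=1 s4=1
  Δ1: clk:0→1, s2:1→0
  Δ2: s7:1→0, s3:0→1, s5:0→1
  (2Δ to stable)
t=11 Δ0: s7=0 clk=1 s0=0 s3=1 s8=1 s6=1 s1=0 s5=1 s2=0 s4=1
  Δ1: clk:1→0
  (1Δ to stable)
t=12 Δ0: s7=0 clk=0 s0=0 s3=1 s8=1 s6=1 s1=0 s5=1 s2=0 s4=1
  Δ1: clk:0→1
  Δ2: s7:0→1, s0:0→1, s3:1→0
  Δ3: s6:1→0
  Δ4: s4:1→0
  Δ5: s5:1→0
  (5Δ to stable)
t=13 Δ0: s7=1 clk=1 s0=1 s3=0 s8=1 s6=0 s1=0 s5=0 s2=0 s4=0
  Δ1: clk:1→0
  (1Δ to stable)
t=14 Δ0: s7=1 clk=0 s0=1 s3=0 s8=1 s6=0 s1=0 s5=0 s2=0 s4=0
  Δ1: clk:0→1, s2:0→1
  Δ2: s0:1→0, s3:0→1, s5:0→1
  Δ3: s6:0→1
  Δ4: s4:0→1
  Δ5: s5:1→0
  (5Δ to stable)
t=15 Δ0: s7=1 clk=1 s0=0 s3=1 s8=1 s6=1 s1=0 s5=0 s2=1 s4=1
  Δ1: clk:1→0
  (1Δ to stable)
t=16 Δ0: s7=1 clk=0 s0=0 s3=1 s8=1 s6=1 s1=0 s5=0 s2=1 s4=1
  Δ1: clk:0→1, s2:1→0
  Δ2: s7:1→0, s0:0→1, s5:0→1
  Δ3: s6:1→0
  Δ4: s4:1→0
  Δ5: s5:1→0
  (5Δ to stable)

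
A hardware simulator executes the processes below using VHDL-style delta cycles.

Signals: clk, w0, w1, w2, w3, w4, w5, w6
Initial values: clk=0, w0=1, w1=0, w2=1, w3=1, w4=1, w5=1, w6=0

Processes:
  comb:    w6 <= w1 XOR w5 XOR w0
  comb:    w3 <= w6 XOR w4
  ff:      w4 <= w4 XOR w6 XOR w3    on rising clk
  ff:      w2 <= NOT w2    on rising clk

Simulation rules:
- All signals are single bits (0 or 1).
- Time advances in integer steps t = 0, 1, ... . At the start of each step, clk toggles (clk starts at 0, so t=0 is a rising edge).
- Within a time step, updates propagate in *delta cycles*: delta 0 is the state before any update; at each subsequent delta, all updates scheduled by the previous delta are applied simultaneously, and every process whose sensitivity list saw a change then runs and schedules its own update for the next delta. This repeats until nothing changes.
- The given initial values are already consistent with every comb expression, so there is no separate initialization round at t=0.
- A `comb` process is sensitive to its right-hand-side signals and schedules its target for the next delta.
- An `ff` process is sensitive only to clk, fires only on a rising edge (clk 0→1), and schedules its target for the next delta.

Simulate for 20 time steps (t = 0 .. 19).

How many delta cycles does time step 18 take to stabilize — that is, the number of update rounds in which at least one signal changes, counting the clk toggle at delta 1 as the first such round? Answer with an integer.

2

t=0 Δ0: w5=1 w0=1 w3=1 w4=1 w6=0 w1=0 clk=0 w2=1
  Δ1: clk:0→1
  Δ2: w4:1→0, w2:1→0
  Δ3: w3:1→0
  (3Δ to stable)
t=1 Δ0: w5=1 w0=1 w3=0 w4=0 w6=0 w1=0 clk=1 w2=0
  Δ1: clk:1→0
  (1Δ to stable)
t=2 Δ0: w5=1 w0=1 w3=0 w4=0 w6=0 w1=0 clk=0 w2=0
  Δ1: clk:0→1
  Δ2: w2:0→1
  (2Δ to stable)
t=3 Δ0: w5=1 w0=1 w3=0 w4=0 w6=0 w1=0 clk=1 w2=1
  Δ1: clk:1→0
  (1Δ to stable)
t=4 Δ0: w5=1 w0=1 w3=0 w4=0 w6=0 w1=0 clk=0 w2=1
  Δ1: clk:0→1
  Δ2: w2:1→0
  (2Δ to stable)
t=5 Δ0: w5=1 w0=1 w3=0 w4=0 w6=0 w1=0 clk=1 w2=0
  Δ1: clk:1→0
  (1Δ to stable)
t=6 Δ0: w5=1 w0=1 w3=0 w4=0 w6=0 w1=0 clk=0 w2=0
  Δ1: clk:0→1
  Δ2: w2:0→1
  (2Δ to stable)
t=7 Δ0: w5=1 w0=1 w3=0 w4=0 w6=0 w1=0 clk=1 w2=1
  Δ1: clk:1→0
  (1Δ to stable)
t=8 Δ0: w5=1 w0=1 w3=0 w4=0 w6=0 w1=0 clk=0 w2=1
  Δ1: clk:0→1
  Δ2: w2:1→0
  (2Δ to stable)
t=9 Δ0: w5=1 w0=1 w3=0 w4=0 w6=0 w1=0 clk=1 w2=0
  Δ1: clk:1→0
  (1Δ to stable)
t=10 Δ0: w5=1 w0=1 w3=0 w4=0 w6=0 w1=0 clk=0 w2=0
  Δ1: clk:0→1
  Δ2: w2:0→1
  (2Δ to stable)
t=11 Δ0: w5=1 w0=1 w3=0 w4=0 w6=0 w1=0 clk=1 w2=1
  Δ1: clk:1→0
  (1Δ to stable)
t=12 Δ0: w5=1 w0=1 w3=0 w4=0 w6=0 w1=0 clk=0 w2=1
  Δ1: clk:0→1
  Δ2: w2:1→0
  (2Δ to stable)
t=13 Δ0: w5=1 w0=1 w3=0 w4=0 w6=0 w1=0 clk=1 w2=0
  Δ1: clk:1→0
  (1Δ to stable)
t=14 Δ0: w5=1 w0=1 w3=0 w4=0 w6=0 w1=0 clk=0 w2=0
  Δ1: clk:0→1
  Δ2: w2:0→1
  (2Δ to stable)
t=15 Δ0: w5=1 w0=1 w3=0 w4=0 w6=0 w1=0 clk=1 w2=1
  Δ1: clk:1→0
  (1Δ to stable)
t=16 Δ0: w5=1 w0=1 w3=0 w4=0 w6=0 w1=0 clk=0 w2=1
  Δ1: clk:0→1
  Δ2: w2:1→0
  (2Δ to stable)
t=17 Δ0: w5=1 w0=1 w3=0 w4=0 w6=0 w1=0 clk=1 w2=0
  Δ1: clk:1→0
  (1Δ to stable)
t=18 Δ0: w5=1 w0=1 w3=0 w4=0 w6=0 w1=0 clk=0 w2=0
  Δ1: clk:0→1
  Δ2: w2:0→1
  (2Δ to stable)
t=19 Δ0: w5=1 w0=1 w3=0 w4=0 w6=0 w1=0 clk=1 w2=1
  Δ1: clk:1→0
  (1Δ to stable)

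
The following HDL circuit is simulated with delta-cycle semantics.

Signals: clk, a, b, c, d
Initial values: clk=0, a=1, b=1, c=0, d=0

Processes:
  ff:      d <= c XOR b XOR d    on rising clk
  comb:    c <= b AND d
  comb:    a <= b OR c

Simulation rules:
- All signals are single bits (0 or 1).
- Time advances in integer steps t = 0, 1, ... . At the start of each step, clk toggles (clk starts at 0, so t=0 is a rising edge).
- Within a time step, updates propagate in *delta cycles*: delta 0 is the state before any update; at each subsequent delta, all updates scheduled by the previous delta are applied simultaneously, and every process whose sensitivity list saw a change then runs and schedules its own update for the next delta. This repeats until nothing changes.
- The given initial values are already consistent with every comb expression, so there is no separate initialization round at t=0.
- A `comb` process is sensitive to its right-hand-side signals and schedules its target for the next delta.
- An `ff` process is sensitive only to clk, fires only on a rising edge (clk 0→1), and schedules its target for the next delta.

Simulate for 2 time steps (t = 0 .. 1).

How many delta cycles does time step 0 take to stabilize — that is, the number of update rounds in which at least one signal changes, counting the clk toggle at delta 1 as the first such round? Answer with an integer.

t0.Δ0 clk=0 c=0 b=1 a=1 d=0
t0.Δ1 clk=1 c=0 b=1 a=1 d=0
t0.Δ2 clk=1 c=0 b=1 a=1 d=1
t0.Δ3 clk=1 c=1 b=1 a=1 d=1
t1.Δ0 clk=1 c=1 b=1 a=1 d=1
t1.Δ1 clk=0 c=1 b=1 a=1 d=1

3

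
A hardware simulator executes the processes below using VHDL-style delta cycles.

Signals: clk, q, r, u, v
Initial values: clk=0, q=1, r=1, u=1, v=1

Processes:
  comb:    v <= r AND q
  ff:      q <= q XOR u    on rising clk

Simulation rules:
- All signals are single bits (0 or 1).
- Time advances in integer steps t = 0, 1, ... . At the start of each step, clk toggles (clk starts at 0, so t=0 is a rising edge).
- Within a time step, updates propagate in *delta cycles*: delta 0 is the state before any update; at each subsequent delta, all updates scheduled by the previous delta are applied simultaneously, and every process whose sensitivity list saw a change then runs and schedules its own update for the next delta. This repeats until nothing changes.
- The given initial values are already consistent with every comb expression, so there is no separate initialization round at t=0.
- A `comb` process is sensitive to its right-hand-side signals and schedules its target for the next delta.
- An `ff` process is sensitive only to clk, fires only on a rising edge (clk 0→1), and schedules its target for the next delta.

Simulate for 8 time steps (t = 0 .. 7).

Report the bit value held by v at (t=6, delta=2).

0

t0.Δ0 q=1 clk=0 r=1 u=1 v=1
t0.Δ1 q=1 clk=1 r=1 u=1 v=1
t0.Δ2 q=0 clk=1 r=1 u=1 v=1
t0.Δ3 q=0 clk=1 r=1 u=1 v=0
t1.Δ0 q=0 clk=1 r=1 u=1 v=0
t1.Δ1 q=0 clk=0 r=1 u=1 v=0
t2.Δ0 q=0 clk=0 r=1 u=1 v=0
t2.Δ1 q=0 clk=1 r=1 u=1 v=0
t2.Δ2 q=1 clk=1 r=1 u=1 v=0
t2.Δ3 q=1 clk=1 r=1 u=1 v=1
t3.Δ0 q=1 clk=1 r=1 u=1 v=1
t3.Δ1 q=1 clk=0 r=1 u=1 v=1
t4.Δ0 q=1 clk=0 r=1 u=1 v=1
t4.Δ1 q=1 clk=1 r=1 u=1 v=1
t4.Δ2 q=0 clk=1 r=1 u=1 v=1
t4.Δ3 q=0 clk=1 r=1 u=1 v=0
t5.Δ0 q=0 clk=1 r=1 u=1 v=0
t5.Δ1 q=0 clk=0 r=1 u=1 v=0
t6.Δ0 q=0 clk=0 r=1 u=1 v=0
t6.Δ1 q=0 clk=1 r=1 u=1 v=0
t6.Δ2 q=1 clk=1 r=1 u=1 v=0
t6.Δ3 q=1 clk=1 r=1 u=1 v=1
t7.Δ0 q=1 clk=1 r=1 u=1 v=1
t7.Δ1 q=1 clk=0 r=1 u=1 v=1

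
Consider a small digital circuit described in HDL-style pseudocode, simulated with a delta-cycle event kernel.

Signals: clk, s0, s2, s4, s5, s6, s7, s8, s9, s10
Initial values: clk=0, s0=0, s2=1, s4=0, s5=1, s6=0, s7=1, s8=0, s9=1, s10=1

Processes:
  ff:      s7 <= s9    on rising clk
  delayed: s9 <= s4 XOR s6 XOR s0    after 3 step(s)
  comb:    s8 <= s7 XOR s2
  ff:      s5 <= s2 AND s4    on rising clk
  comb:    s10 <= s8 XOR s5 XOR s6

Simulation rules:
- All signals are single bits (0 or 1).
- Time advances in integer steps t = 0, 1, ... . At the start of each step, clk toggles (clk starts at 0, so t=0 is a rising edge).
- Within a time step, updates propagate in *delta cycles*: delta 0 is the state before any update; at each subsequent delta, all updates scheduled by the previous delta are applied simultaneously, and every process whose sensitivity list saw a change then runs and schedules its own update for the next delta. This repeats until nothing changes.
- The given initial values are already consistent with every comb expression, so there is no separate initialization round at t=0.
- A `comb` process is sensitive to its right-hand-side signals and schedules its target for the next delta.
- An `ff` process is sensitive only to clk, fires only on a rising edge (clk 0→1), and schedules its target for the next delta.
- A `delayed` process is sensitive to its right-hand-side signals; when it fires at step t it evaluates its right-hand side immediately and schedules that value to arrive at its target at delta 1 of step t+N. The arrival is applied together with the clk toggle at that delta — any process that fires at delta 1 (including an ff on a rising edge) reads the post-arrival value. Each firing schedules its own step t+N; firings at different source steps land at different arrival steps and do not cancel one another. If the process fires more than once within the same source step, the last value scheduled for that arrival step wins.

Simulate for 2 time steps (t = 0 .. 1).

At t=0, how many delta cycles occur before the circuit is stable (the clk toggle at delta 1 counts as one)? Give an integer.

3

t=0 Δ0: s6=0 s8=0 s5=1 s0=0 s9=1 s2=1 clk=0 s4=0 s10=1 s7=1
  Δ1: clk:0→1
  Δ2: s5:1→0
  Δ3: s10:1→0
  (3Δ to stable)
t=1 Δ0: s6=0 s8=0 s5=0 s0=0 s9=1 s2=1 clk=1 s4=0 s10=0 s7=1
  Δ1: clk:1→0
  (1Δ to stable)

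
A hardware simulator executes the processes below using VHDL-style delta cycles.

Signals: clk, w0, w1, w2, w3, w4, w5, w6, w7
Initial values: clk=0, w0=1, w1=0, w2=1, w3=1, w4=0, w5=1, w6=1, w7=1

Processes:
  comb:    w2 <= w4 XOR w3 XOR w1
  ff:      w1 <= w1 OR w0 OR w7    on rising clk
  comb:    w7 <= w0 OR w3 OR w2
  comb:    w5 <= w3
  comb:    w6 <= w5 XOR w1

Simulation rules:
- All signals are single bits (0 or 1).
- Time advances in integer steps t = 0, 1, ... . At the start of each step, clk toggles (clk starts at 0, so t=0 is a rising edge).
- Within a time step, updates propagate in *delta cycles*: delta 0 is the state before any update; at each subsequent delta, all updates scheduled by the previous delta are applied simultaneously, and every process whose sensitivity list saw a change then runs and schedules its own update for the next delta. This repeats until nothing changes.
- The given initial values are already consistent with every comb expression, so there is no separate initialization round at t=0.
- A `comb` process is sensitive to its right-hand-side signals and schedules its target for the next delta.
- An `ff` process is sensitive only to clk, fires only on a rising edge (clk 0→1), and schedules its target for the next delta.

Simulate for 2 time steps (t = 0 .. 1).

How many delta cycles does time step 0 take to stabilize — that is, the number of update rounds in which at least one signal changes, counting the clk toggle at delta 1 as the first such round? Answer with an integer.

3

t0.Δ0 w2=1 w7=1 w0=1 w6=1 w3=1 w4=0 w1=0 w5=1 clk=0
t0.Δ1 w2=1 w7=1 w0=1 w6=1 w3=1 w4=0 w1=0 w5=1 clk=1
t0.Δ2 w2=1 w7=1 w0=1 w6=1 w3=1 w4=0 w1=1 w5=1 clk=1
t0.Δ3 w2=0 w7=1 w0=1 w6=0 w3=1 w4=0 w1=1 w5=1 clk=1
t1.Δ0 w2=0 w7=1 w0=1 w6=0 w3=1 w4=0 w1=1 w5=1 clk=1
t1.Δ1 w2=0 w7=1 w0=1 w6=0 w3=1 w4=0 w1=1 w5=1 clk=0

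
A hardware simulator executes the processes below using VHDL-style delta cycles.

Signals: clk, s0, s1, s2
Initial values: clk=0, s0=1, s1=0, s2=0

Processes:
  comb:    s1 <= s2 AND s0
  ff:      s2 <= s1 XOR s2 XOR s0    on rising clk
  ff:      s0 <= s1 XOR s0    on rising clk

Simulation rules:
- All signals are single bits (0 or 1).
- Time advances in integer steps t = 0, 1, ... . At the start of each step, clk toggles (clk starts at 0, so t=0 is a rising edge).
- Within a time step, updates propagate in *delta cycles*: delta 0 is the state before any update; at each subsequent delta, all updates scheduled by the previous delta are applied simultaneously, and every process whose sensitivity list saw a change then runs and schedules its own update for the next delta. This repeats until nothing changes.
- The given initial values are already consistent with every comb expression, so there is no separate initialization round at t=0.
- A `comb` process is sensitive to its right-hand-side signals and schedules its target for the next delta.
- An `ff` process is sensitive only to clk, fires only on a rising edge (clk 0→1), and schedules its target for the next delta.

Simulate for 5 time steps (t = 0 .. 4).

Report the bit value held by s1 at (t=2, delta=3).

t=0 Δ0: clk=0 s2=0 s0=1 s1=0
  Δ1: clk:0→1
  Δ2: s2:0→1
  Δ3: s1:0→1
  (3Δ to stable)
t=1 Δ0: clk=1 s2=1 s0=1 s1=1
  Δ1: clk:1→0
  (1Δ to stable)
t=2 Δ0: clk=0 s2=1 s0=1 s1=1
  Δ1: clk:0→1
  Δ2: s0:1→0
  Δ3: s1:1→0
  (3Δ to stable)
t=3 Δ0: clk=1 s2=1 s0=0 s1=0
  Δ1: clk:1→0
  (1Δ to stable)
t=4 Δ0: clk=0 s2=1 s0=0 s1=0
  Δ1: clk:0→1
  (1Δ to stable)

0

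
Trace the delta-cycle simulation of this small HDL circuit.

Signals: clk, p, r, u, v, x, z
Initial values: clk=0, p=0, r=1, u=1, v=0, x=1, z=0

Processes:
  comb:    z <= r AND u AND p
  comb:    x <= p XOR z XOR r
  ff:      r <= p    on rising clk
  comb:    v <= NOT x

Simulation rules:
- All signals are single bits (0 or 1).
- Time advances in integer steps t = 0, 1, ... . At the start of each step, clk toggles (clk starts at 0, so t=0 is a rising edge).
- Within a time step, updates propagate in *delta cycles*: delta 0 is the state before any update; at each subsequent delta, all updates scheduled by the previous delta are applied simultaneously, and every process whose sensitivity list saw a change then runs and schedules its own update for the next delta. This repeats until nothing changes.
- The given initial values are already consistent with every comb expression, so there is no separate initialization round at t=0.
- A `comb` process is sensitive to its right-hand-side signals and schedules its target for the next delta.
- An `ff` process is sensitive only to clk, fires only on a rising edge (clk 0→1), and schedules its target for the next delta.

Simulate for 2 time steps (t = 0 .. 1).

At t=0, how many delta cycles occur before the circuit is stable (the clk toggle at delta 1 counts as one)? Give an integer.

4

t0.Δ0 p=0 v=0 clk=0 z=0 u=1 r=1 x=1
t0.Δ1 p=0 v=0 clk=1 z=0 u=1 r=1 x=1
t0.Δ2 p=0 v=0 clk=1 z=0 u=1 r=0 x=1
t0.Δ3 p=0 v=0 clk=1 z=0 u=1 r=0 x=0
t0.Δ4 p=0 v=1 clk=1 z=0 u=1 r=0 x=0
t1.Δ0 p=0 v=1 clk=1 z=0 u=1 r=0 x=0
t1.Δ1 p=0 v=1 clk=0 z=0 u=1 r=0 x=0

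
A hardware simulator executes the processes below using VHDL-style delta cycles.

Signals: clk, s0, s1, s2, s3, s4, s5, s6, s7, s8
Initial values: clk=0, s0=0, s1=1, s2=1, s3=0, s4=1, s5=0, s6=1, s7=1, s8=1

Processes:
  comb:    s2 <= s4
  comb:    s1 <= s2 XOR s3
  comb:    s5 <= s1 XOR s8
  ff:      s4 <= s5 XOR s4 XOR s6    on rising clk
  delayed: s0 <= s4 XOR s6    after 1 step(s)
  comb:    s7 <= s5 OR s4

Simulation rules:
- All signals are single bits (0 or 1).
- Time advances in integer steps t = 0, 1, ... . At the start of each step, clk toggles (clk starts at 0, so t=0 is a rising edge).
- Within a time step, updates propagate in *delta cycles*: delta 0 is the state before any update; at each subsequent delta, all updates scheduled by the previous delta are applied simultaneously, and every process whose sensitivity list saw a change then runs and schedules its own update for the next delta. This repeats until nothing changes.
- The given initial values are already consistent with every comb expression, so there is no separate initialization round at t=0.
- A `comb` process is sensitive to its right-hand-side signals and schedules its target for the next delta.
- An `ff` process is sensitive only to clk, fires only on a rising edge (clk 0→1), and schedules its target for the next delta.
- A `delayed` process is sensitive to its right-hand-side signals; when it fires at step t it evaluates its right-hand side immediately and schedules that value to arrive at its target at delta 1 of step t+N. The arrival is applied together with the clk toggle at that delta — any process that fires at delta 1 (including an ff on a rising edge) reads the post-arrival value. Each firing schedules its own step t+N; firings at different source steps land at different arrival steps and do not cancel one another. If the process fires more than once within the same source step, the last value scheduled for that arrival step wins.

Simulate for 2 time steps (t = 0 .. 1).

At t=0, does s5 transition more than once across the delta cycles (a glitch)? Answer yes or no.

no

t0.Δ0 s8=1 s4=1 s7=1 s1=1 s2=1 s3=0 s6=1 clk=0 s0=0 s5=0
t0.Δ1 s8=1 s4=1 s7=1 s1=1 s2=1 s3=0 s6=1 clk=1 s0=0 s5=0
t0.Δ2 s8=1 s4=0 s7=1 s1=1 s2=1 s3=0 s6=1 clk=1 s0=0 s5=0
t0.Δ3 s8=1 s4=0 s7=0 s1=1 s2=0 s3=0 s6=1 clk=1 s0=0 s5=0
t0.Δ4 s8=1 s4=0 s7=0 s1=0 s2=0 s3=0 s6=1 clk=1 s0=0 s5=0
t0.Δ5 s8=1 s4=0 s7=0 s1=0 s2=0 s3=0 s6=1 clk=1 s0=0 s5=1
t0.Δ6 s8=1 s4=0 s7=1 s1=0 s2=0 s3=0 s6=1 clk=1 s0=0 s5=1
t1.Δ0 s8=1 s4=0 s7=1 s1=0 s2=0 s3=0 s6=1 clk=1 s0=0 s5=1
t1.Δ1 s8=1 s4=0 s7=1 s1=0 s2=0 s3=0 s6=1 clk=0 s0=1 s5=1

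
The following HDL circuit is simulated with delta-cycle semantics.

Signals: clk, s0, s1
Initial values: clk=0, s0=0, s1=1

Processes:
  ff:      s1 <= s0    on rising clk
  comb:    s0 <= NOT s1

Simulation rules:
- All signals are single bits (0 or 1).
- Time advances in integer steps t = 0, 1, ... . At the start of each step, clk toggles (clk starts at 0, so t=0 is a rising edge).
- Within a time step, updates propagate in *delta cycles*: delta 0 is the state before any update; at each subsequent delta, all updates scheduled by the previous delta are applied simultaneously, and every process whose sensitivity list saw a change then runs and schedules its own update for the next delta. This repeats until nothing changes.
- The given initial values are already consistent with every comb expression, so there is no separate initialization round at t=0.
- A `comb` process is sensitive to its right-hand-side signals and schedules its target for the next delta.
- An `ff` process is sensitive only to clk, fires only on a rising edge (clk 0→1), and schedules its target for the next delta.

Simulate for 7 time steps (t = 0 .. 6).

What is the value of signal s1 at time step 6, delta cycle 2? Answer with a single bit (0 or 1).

[bits: s1,s0,clk]
t=0: Δ0=100 Δ1=101 Δ2=001 Δ3=011 | 3Δ
t=1: Δ0=011 Δ1=010 | 1Δ
t=2: Δ0=010 Δ1=011 Δ2=111 Δ3=101 | 3Δ
t=3: Δ0=101 Δ1=100 | 1Δ
t=4: Δ0=100 Δ1=101 Δ2=001 Δ3=011 | 3Δ
t=5: Δ0=011 Δ1=010 | 1Δ
t=6: Δ0=010 Δ1=011 Δ2=111 Δ3=101 | 3Δ

1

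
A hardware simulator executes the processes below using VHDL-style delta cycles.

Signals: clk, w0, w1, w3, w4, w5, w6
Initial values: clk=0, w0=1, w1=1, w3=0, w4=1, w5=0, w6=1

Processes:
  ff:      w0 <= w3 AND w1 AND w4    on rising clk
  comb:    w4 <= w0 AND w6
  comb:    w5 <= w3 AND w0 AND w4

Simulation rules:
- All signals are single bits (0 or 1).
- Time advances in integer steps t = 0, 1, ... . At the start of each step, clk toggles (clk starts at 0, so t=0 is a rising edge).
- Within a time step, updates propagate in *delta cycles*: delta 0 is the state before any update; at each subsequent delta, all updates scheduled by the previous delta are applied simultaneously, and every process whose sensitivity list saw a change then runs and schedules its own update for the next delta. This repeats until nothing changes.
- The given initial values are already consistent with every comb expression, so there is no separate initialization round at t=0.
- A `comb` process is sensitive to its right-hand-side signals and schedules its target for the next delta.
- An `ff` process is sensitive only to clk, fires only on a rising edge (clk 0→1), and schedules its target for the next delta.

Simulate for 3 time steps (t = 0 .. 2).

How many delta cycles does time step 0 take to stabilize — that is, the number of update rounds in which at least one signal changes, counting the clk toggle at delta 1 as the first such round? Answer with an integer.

3

t0.Δ0 clk=0 w6=1 w3=0 w0=1 w5=0 w1=1 w4=1
t0.Δ1 clk=1 w6=1 w3=0 w0=1 w5=0 w1=1 w4=1
t0.Δ2 clk=1 w6=1 w3=0 w0=0 w5=0 w1=1 w4=1
t0.Δ3 clk=1 w6=1 w3=0 w0=0 w5=0 w1=1 w4=0
t1.Δ0 clk=1 w6=1 w3=0 w0=0 w5=0 w1=1 w4=0
t1.Δ1 clk=0 w6=1 w3=0 w0=0 w5=0 w1=1 w4=0
t2.Δ0 clk=0 w6=1 w3=0 w0=0 w5=0 w1=1 w4=0
t2.Δ1 clk=1 w6=1 w3=0 w0=0 w5=0 w1=1 w4=0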